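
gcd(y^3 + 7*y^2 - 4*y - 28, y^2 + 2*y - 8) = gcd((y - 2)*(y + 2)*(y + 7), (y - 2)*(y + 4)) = y - 2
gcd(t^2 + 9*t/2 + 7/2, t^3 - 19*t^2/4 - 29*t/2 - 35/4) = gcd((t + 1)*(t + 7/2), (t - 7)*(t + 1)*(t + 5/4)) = t + 1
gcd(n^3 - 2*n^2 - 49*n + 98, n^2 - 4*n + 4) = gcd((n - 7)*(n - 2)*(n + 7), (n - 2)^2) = n - 2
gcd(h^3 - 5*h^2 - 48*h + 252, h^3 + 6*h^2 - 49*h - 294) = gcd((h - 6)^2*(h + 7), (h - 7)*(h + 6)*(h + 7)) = h + 7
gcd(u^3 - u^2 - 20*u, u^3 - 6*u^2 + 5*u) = u^2 - 5*u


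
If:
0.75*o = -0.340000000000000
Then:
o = -0.45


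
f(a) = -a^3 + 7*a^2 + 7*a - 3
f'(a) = -3*a^2 + 14*a + 7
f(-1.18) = 0.13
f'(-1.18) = -13.70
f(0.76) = 5.92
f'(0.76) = 15.91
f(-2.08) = 21.72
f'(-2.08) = -35.10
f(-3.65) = 113.33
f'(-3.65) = -84.07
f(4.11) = 74.59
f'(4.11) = 13.86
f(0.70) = 4.99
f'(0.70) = 15.33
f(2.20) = 35.63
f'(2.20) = 23.28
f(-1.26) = 1.29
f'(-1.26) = -15.40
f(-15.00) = 4842.00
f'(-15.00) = -878.00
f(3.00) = 54.00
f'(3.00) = 22.00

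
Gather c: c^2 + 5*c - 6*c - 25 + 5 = c^2 - c - 20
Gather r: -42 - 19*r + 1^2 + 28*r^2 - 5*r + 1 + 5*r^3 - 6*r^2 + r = 5*r^3 + 22*r^2 - 23*r - 40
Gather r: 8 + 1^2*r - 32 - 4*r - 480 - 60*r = -63*r - 504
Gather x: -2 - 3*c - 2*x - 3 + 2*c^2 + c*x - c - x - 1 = 2*c^2 - 4*c + x*(c - 3) - 6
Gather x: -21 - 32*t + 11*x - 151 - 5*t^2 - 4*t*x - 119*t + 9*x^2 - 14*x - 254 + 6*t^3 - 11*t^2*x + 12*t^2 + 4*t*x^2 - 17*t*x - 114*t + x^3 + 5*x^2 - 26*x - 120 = 6*t^3 + 7*t^2 - 265*t + x^3 + x^2*(4*t + 14) + x*(-11*t^2 - 21*t - 29) - 546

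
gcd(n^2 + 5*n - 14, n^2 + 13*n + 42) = n + 7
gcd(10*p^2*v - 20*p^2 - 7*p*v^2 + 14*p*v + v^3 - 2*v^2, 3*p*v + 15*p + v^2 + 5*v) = 1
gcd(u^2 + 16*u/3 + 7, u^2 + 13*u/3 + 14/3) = u + 7/3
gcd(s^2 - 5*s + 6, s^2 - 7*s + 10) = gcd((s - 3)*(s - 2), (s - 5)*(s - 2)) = s - 2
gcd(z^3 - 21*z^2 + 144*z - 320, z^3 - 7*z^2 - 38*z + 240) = z^2 - 13*z + 40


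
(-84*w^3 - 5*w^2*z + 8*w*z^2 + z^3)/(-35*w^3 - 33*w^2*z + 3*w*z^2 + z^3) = (-12*w^2 + w*z + z^2)/(-5*w^2 - 4*w*z + z^2)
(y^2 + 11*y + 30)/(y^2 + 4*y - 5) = (y + 6)/(y - 1)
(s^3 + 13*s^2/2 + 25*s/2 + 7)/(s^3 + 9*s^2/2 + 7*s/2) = (s + 2)/s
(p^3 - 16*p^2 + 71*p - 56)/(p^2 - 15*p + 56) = p - 1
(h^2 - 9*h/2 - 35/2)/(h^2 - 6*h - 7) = (h + 5/2)/(h + 1)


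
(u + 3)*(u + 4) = u^2 + 7*u + 12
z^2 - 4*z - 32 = (z - 8)*(z + 4)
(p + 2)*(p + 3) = p^2 + 5*p + 6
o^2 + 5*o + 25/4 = (o + 5/2)^2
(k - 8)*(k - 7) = k^2 - 15*k + 56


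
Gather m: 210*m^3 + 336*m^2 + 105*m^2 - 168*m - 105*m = 210*m^3 + 441*m^2 - 273*m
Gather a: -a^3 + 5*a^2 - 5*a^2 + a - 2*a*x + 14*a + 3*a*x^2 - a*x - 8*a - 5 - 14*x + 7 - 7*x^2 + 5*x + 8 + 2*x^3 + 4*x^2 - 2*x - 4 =-a^3 + a*(3*x^2 - 3*x + 7) + 2*x^3 - 3*x^2 - 11*x + 6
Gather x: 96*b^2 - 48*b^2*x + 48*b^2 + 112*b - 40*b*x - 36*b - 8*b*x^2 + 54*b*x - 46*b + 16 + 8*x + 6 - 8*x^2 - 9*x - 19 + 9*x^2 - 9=144*b^2 + 30*b + x^2*(1 - 8*b) + x*(-48*b^2 + 14*b - 1) - 6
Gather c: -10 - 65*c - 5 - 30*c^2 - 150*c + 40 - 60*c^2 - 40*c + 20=-90*c^2 - 255*c + 45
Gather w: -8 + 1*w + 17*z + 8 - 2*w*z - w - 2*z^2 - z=-2*w*z - 2*z^2 + 16*z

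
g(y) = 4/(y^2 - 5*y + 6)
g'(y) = 4*(5 - 2*y)/(y^2 - 5*y + 6)^2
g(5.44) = 0.48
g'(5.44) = -0.33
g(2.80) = -25.00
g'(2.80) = -93.75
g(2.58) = -16.42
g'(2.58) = -10.79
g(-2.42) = 0.17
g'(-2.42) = 0.07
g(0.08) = 0.71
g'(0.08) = 0.62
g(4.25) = 1.42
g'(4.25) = -1.77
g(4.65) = 0.91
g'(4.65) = -0.90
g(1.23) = 2.93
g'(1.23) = 5.47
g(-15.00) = 0.01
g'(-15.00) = 0.00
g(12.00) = 0.04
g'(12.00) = -0.00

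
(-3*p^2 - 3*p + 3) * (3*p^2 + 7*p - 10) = -9*p^4 - 30*p^3 + 18*p^2 + 51*p - 30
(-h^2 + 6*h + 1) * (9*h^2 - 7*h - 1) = -9*h^4 + 61*h^3 - 32*h^2 - 13*h - 1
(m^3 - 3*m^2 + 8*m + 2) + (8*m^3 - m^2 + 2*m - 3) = 9*m^3 - 4*m^2 + 10*m - 1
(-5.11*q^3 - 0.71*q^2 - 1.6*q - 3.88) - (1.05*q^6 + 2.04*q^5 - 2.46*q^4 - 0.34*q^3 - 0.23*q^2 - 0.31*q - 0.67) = -1.05*q^6 - 2.04*q^5 + 2.46*q^4 - 4.77*q^3 - 0.48*q^2 - 1.29*q - 3.21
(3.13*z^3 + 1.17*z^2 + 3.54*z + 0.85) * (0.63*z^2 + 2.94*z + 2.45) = 1.9719*z^5 + 9.9393*z^4 + 13.3385*z^3 + 13.8096*z^2 + 11.172*z + 2.0825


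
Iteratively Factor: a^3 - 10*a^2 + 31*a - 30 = (a - 2)*(a^2 - 8*a + 15) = (a - 3)*(a - 2)*(a - 5)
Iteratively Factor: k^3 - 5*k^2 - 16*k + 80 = (k - 4)*(k^2 - k - 20) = (k - 4)*(k + 4)*(k - 5)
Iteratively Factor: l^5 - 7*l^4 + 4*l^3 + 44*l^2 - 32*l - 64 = (l - 2)*(l^4 - 5*l^3 - 6*l^2 + 32*l + 32) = (l - 2)*(l + 1)*(l^3 - 6*l^2 + 32) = (l - 4)*(l - 2)*(l + 1)*(l^2 - 2*l - 8) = (l - 4)*(l - 2)*(l + 1)*(l + 2)*(l - 4)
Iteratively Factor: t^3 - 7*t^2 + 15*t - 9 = (t - 3)*(t^2 - 4*t + 3) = (t - 3)^2*(t - 1)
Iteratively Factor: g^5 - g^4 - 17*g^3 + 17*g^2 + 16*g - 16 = (g - 1)*(g^4 - 17*g^2 + 16) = (g - 1)*(g + 4)*(g^3 - 4*g^2 - g + 4) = (g - 1)^2*(g + 4)*(g^2 - 3*g - 4) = (g - 1)^2*(g + 1)*(g + 4)*(g - 4)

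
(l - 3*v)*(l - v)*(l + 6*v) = l^3 + 2*l^2*v - 21*l*v^2 + 18*v^3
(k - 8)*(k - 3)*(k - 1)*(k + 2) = k^4 - 10*k^3 + 11*k^2 + 46*k - 48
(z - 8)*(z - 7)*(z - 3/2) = z^3 - 33*z^2/2 + 157*z/2 - 84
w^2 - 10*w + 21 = (w - 7)*(w - 3)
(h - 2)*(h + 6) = h^2 + 4*h - 12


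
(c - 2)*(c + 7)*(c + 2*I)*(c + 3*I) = c^4 + 5*c^3 + 5*I*c^3 - 20*c^2 + 25*I*c^2 - 30*c - 70*I*c + 84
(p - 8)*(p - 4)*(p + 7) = p^3 - 5*p^2 - 52*p + 224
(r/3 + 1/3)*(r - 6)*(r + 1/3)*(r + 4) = r^4/3 - 2*r^3/9 - 79*r^2/9 - 98*r/9 - 8/3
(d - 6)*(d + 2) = d^2 - 4*d - 12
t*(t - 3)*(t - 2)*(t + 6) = t^4 + t^3 - 24*t^2 + 36*t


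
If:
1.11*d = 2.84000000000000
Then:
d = 2.56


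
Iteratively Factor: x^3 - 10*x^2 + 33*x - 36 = (x - 3)*(x^2 - 7*x + 12) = (x - 4)*(x - 3)*(x - 3)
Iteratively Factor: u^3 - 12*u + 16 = (u - 2)*(u^2 + 2*u - 8) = (u - 2)^2*(u + 4)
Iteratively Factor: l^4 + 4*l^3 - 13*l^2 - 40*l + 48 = (l + 4)*(l^3 - 13*l + 12) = (l + 4)^2*(l^2 - 4*l + 3) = (l - 3)*(l + 4)^2*(l - 1)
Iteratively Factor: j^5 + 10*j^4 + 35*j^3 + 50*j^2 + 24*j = (j + 1)*(j^4 + 9*j^3 + 26*j^2 + 24*j) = (j + 1)*(j + 4)*(j^3 + 5*j^2 + 6*j) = (j + 1)*(j + 2)*(j + 4)*(j^2 + 3*j) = (j + 1)*(j + 2)*(j + 3)*(j + 4)*(j)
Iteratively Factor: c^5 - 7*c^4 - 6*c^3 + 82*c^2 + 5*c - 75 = (c + 3)*(c^4 - 10*c^3 + 24*c^2 + 10*c - 25) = (c - 1)*(c + 3)*(c^3 - 9*c^2 + 15*c + 25) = (c - 5)*(c - 1)*(c + 3)*(c^2 - 4*c - 5) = (c - 5)*(c - 1)*(c + 1)*(c + 3)*(c - 5)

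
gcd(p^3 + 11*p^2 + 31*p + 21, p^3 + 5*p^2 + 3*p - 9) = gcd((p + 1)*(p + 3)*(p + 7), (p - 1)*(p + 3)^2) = p + 3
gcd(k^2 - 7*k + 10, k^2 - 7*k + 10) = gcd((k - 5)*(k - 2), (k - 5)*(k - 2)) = k^2 - 7*k + 10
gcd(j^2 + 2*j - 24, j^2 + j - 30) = j + 6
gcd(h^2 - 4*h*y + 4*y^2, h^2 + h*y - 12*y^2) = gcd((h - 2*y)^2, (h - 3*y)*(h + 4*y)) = 1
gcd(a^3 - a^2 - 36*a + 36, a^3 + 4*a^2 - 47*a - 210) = a + 6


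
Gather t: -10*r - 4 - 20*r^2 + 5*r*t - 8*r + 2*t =-20*r^2 - 18*r + t*(5*r + 2) - 4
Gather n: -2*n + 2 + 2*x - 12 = -2*n + 2*x - 10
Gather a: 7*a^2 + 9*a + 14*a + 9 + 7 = 7*a^2 + 23*a + 16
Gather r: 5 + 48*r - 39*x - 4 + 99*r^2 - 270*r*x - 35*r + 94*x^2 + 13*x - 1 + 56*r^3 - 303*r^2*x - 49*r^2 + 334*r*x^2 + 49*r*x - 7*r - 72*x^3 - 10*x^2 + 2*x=56*r^3 + r^2*(50 - 303*x) + r*(334*x^2 - 221*x + 6) - 72*x^3 + 84*x^2 - 24*x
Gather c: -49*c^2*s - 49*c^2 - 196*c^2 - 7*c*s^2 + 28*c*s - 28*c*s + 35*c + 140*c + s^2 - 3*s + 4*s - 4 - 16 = c^2*(-49*s - 245) + c*(175 - 7*s^2) + s^2 + s - 20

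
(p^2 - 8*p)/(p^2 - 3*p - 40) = p/(p + 5)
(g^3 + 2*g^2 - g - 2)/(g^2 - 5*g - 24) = (-g^3 - 2*g^2 + g + 2)/(-g^2 + 5*g + 24)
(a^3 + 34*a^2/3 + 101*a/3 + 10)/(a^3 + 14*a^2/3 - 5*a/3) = (3*a^2 + 19*a + 6)/(a*(3*a - 1))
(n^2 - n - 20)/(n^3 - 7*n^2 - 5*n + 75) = (n + 4)/(n^2 - 2*n - 15)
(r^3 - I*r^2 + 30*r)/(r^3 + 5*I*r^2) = (r - 6*I)/r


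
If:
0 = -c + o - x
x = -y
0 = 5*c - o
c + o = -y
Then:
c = 0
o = 0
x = 0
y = 0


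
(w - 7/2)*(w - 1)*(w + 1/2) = w^3 - 4*w^2 + 5*w/4 + 7/4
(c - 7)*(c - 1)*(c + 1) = c^3 - 7*c^2 - c + 7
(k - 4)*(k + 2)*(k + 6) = k^3 + 4*k^2 - 20*k - 48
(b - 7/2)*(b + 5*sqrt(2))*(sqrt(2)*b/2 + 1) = sqrt(2)*b^3/2 - 7*sqrt(2)*b^2/4 + 6*b^2 - 21*b + 5*sqrt(2)*b - 35*sqrt(2)/2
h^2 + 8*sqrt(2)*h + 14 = (h + sqrt(2))*(h + 7*sqrt(2))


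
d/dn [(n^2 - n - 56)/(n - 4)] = (n^2 - 8*n + 60)/(n^2 - 8*n + 16)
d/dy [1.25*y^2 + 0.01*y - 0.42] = 2.5*y + 0.01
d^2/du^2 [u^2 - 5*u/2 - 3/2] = 2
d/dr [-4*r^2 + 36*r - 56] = 36 - 8*r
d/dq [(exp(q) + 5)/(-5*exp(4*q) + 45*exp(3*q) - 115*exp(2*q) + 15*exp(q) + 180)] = (3*exp(3*q) + 11*exp(2*q) - 79*exp(q) - 7)*exp(q)/(5*(exp(7*q) - 15*exp(6*q) + 82*exp(5*q) - 174*exp(4*q) - 11*exp(3*q) + 477*exp(2*q) - 216*exp(q) - 432))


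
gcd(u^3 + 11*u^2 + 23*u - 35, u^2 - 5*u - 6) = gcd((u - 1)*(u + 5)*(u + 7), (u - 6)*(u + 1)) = 1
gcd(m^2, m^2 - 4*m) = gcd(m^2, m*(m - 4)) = m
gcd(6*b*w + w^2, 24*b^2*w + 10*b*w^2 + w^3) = 6*b*w + w^2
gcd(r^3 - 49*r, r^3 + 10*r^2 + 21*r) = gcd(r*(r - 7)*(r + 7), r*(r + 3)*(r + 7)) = r^2 + 7*r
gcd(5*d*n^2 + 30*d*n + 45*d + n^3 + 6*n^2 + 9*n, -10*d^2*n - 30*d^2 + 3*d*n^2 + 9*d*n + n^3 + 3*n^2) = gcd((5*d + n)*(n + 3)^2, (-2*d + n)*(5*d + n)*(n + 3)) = 5*d*n + 15*d + n^2 + 3*n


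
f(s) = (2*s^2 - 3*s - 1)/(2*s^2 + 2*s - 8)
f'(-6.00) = 0.20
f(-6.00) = 1.71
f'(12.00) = 0.01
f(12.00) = 0.83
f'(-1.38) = 1.73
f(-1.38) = -1.00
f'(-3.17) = 6.49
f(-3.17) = 4.97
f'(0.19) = 0.37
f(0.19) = 0.20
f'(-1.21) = 1.33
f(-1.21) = -0.74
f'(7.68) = 0.03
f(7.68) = 0.75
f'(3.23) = 0.11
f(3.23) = 0.53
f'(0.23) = 0.36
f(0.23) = 0.21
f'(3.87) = 0.08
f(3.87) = 0.58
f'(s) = (-4*s - 2)*(2*s^2 - 3*s - 1)/(2*s^2 + 2*s - 8)^2 + (4*s - 3)/(2*s^2 + 2*s - 8)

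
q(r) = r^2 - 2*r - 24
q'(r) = 2*r - 2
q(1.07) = -25.00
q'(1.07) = 0.14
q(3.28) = -19.80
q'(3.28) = 4.56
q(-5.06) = 11.72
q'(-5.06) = -12.12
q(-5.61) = 18.69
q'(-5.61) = -13.22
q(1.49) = -24.76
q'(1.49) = 0.98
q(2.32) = -23.26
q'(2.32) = 2.64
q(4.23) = -14.57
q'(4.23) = 6.46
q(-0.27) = -23.39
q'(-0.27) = -2.54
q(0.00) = -24.00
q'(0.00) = -2.00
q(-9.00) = 75.00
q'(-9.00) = -20.00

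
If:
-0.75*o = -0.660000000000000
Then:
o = 0.88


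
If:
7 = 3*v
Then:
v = 7/3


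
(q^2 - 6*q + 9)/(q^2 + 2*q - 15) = (q - 3)/(q + 5)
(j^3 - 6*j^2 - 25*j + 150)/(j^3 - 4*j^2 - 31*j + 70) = (j^2 - 11*j + 30)/(j^2 - 9*j + 14)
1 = 1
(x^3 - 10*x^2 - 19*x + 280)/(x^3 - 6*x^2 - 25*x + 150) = (x^2 - 15*x + 56)/(x^2 - 11*x + 30)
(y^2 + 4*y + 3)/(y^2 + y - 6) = (y + 1)/(y - 2)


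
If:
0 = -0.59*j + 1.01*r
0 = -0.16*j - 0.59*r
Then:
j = 0.00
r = 0.00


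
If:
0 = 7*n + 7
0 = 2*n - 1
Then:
No Solution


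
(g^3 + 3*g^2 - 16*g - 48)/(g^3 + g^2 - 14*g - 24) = (g + 4)/(g + 2)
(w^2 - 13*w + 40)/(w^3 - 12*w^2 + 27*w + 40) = 1/(w + 1)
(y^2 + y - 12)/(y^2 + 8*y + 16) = (y - 3)/(y + 4)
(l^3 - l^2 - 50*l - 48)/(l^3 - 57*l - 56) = (l + 6)/(l + 7)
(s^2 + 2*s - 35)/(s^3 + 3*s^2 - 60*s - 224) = (s - 5)/(s^2 - 4*s - 32)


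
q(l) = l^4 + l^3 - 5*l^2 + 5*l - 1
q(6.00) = 1361.00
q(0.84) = 0.76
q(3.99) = 256.32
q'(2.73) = 81.44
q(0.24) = -0.07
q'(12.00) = 7229.00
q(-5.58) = 611.15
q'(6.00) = 917.00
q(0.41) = 0.31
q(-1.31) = -15.43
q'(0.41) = 1.68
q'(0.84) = 1.09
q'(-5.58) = -540.76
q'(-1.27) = 14.35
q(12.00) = 21803.00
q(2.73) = 51.28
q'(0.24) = 2.83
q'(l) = 4*l^3 + 3*l^2 - 10*l + 5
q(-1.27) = -14.86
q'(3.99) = 266.95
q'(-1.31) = 14.26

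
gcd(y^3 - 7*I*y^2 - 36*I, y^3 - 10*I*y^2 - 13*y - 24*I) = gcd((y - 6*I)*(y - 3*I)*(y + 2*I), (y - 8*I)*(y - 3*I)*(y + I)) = y - 3*I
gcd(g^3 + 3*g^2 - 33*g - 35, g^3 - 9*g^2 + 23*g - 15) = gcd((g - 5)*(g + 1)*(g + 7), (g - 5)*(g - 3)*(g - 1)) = g - 5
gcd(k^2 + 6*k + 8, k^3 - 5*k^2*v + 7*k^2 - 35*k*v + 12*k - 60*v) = k + 4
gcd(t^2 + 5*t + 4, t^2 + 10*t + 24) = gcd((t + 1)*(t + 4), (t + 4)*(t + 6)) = t + 4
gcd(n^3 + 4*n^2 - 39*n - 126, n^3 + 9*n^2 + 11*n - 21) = n^2 + 10*n + 21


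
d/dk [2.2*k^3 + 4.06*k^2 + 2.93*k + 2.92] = 6.6*k^2 + 8.12*k + 2.93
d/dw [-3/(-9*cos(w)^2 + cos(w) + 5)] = 3*(18*cos(w) - 1)*sin(w)/(-9*cos(w)^2 + cos(w) + 5)^2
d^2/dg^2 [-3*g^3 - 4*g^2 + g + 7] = -18*g - 8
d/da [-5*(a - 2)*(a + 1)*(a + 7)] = -15*a^2 - 60*a + 45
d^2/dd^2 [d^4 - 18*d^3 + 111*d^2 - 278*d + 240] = 12*d^2 - 108*d + 222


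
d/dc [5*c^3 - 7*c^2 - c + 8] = 15*c^2 - 14*c - 1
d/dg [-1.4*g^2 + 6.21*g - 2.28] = 6.21 - 2.8*g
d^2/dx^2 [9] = 0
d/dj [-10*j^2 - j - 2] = -20*j - 1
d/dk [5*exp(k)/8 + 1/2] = 5*exp(k)/8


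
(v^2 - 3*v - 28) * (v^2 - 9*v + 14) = v^4 - 12*v^3 + 13*v^2 + 210*v - 392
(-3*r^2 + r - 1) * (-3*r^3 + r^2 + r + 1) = 9*r^5 - 6*r^4 + r^3 - 3*r^2 - 1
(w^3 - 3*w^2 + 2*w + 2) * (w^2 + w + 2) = w^5 - 2*w^4 + w^3 - 2*w^2 + 6*w + 4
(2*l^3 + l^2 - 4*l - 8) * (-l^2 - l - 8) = -2*l^5 - 3*l^4 - 13*l^3 + 4*l^2 + 40*l + 64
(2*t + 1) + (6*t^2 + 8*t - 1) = 6*t^2 + 10*t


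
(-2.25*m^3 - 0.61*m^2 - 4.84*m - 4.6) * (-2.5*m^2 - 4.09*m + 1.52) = 5.625*m^5 + 10.7275*m^4 + 11.1749*m^3 + 30.3684*m^2 + 11.4572*m - 6.992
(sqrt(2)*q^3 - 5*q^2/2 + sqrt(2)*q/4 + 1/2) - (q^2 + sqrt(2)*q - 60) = sqrt(2)*q^3 - 7*q^2/2 - 3*sqrt(2)*q/4 + 121/2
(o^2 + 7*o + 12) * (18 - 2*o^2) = -2*o^4 - 14*o^3 - 6*o^2 + 126*o + 216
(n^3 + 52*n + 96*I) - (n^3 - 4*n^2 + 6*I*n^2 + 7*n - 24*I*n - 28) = 4*n^2 - 6*I*n^2 + 45*n + 24*I*n + 28 + 96*I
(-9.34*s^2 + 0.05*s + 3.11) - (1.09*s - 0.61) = -9.34*s^2 - 1.04*s + 3.72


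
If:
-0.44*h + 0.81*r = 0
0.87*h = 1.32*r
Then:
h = 0.00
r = 0.00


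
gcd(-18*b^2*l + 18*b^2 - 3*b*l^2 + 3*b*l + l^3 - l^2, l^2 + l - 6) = 1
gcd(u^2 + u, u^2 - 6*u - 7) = u + 1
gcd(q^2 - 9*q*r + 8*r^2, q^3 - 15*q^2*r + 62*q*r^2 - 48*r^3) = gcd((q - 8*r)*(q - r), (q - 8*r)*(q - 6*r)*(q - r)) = q^2 - 9*q*r + 8*r^2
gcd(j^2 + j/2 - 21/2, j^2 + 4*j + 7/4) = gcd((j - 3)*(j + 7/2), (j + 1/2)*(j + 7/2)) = j + 7/2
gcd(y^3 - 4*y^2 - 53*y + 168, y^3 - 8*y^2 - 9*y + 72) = y^2 - 11*y + 24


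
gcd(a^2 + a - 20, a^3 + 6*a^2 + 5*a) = a + 5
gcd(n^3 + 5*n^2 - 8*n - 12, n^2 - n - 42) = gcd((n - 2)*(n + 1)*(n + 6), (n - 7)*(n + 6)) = n + 6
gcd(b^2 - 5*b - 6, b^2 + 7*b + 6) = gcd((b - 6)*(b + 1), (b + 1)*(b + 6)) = b + 1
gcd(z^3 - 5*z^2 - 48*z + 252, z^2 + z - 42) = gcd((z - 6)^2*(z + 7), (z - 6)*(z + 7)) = z^2 + z - 42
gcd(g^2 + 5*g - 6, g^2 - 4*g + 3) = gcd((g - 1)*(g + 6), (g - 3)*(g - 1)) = g - 1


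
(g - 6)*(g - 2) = g^2 - 8*g + 12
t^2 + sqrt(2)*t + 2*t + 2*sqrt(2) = (t + 2)*(t + sqrt(2))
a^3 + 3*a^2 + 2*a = a*(a + 1)*(a + 2)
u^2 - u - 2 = (u - 2)*(u + 1)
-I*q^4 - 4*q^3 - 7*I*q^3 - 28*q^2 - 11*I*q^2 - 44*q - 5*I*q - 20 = (q + 1)*(q + 5)*(q - 4*I)*(-I*q - I)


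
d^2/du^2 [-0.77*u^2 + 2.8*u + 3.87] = -1.54000000000000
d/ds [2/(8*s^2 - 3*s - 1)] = 2*(3 - 16*s)/(-8*s^2 + 3*s + 1)^2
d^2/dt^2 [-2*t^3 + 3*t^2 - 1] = 6 - 12*t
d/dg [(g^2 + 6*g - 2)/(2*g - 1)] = 2*(g^2 - g - 1)/(4*g^2 - 4*g + 1)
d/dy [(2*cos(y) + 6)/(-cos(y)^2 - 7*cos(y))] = -(2*sin(y) + 42*sin(y)/cos(y)^2 + 12*tan(y))/(cos(y) + 7)^2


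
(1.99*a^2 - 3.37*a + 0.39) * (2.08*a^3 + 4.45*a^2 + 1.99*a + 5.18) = 4.1392*a^5 + 1.8459*a^4 - 10.2252*a^3 + 5.3374*a^2 - 16.6805*a + 2.0202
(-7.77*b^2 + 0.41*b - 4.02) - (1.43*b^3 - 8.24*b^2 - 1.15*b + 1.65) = -1.43*b^3 + 0.470000000000001*b^2 + 1.56*b - 5.67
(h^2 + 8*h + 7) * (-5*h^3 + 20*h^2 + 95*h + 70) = -5*h^5 - 20*h^4 + 220*h^3 + 970*h^2 + 1225*h + 490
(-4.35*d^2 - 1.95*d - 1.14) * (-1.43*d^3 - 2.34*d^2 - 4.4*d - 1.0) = 6.2205*d^5 + 12.9675*d^4 + 25.3332*d^3 + 15.5976*d^2 + 6.966*d + 1.14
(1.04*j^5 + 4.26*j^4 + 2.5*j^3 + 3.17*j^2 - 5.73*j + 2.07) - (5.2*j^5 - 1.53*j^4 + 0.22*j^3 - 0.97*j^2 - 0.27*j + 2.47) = -4.16*j^5 + 5.79*j^4 + 2.28*j^3 + 4.14*j^2 - 5.46*j - 0.4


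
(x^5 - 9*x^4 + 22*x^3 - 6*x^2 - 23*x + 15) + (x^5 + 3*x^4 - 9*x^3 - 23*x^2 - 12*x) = 2*x^5 - 6*x^4 + 13*x^3 - 29*x^2 - 35*x + 15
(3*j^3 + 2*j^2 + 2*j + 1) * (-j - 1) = -3*j^4 - 5*j^3 - 4*j^2 - 3*j - 1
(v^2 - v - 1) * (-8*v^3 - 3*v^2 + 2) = -8*v^5 + 5*v^4 + 11*v^3 + 5*v^2 - 2*v - 2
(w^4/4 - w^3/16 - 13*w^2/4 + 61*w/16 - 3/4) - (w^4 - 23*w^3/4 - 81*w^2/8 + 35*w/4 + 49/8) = -3*w^4/4 + 91*w^3/16 + 55*w^2/8 - 79*w/16 - 55/8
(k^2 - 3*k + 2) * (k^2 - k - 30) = k^4 - 4*k^3 - 25*k^2 + 88*k - 60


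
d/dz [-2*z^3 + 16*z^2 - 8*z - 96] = -6*z^2 + 32*z - 8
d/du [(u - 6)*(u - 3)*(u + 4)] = 3*u^2 - 10*u - 18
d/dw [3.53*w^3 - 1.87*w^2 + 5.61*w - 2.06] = 10.59*w^2 - 3.74*w + 5.61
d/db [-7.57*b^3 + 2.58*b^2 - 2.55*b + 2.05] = -22.71*b^2 + 5.16*b - 2.55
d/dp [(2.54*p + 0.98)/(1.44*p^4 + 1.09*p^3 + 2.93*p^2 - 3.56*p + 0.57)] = (-10.9728*p^4 - 11.182*p^3 - 10.6468*p^2 - 5.7428*p + 4.9366)/(2.0736*p^8 + 3.1392*p^7 + 9.6265*p^6 - 3.8654*p^5 + 2.4657*p^4 - 19.619*p^3 + 16.0138*p^2 - 4.0584*p + 0.3249)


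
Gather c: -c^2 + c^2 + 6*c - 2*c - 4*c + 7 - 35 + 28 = 0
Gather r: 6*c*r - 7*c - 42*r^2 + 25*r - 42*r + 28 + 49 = -7*c - 42*r^2 + r*(6*c - 17) + 77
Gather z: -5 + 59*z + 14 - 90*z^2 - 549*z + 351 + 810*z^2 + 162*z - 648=720*z^2 - 328*z - 288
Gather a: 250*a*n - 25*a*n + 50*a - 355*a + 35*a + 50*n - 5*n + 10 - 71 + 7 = a*(225*n - 270) + 45*n - 54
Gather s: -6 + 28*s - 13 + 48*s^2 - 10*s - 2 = 48*s^2 + 18*s - 21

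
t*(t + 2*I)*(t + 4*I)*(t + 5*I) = t^4 + 11*I*t^3 - 38*t^2 - 40*I*t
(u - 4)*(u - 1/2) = u^2 - 9*u/2 + 2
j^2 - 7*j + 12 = (j - 4)*(j - 3)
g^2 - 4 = (g - 2)*(g + 2)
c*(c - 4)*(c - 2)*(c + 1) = c^4 - 5*c^3 + 2*c^2 + 8*c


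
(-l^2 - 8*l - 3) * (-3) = 3*l^2 + 24*l + 9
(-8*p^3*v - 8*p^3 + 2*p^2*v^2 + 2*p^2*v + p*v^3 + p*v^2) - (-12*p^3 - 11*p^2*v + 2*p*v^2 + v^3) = -8*p^3*v + 4*p^3 + 2*p^2*v^2 + 13*p^2*v + p*v^3 - p*v^2 - v^3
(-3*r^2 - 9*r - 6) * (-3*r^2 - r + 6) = 9*r^4 + 30*r^3 + 9*r^2 - 48*r - 36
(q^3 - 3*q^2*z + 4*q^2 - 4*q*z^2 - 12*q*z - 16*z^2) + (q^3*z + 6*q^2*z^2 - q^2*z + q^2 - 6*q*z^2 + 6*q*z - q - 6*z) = q^3*z + q^3 + 6*q^2*z^2 - 4*q^2*z + 5*q^2 - 10*q*z^2 - 6*q*z - q - 16*z^2 - 6*z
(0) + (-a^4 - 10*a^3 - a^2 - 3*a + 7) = -a^4 - 10*a^3 - a^2 - 3*a + 7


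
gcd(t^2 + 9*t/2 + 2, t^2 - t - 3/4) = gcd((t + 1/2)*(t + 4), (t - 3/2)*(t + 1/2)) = t + 1/2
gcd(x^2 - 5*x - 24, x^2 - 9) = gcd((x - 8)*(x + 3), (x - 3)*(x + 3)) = x + 3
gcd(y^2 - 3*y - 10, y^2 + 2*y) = y + 2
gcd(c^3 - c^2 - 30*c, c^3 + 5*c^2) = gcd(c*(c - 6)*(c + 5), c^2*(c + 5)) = c^2 + 5*c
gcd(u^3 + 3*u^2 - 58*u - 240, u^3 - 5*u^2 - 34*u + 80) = u^2 - 3*u - 40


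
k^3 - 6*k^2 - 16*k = k*(k - 8)*(k + 2)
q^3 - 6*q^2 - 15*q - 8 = (q - 8)*(q + 1)^2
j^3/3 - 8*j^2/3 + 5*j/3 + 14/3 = (j/3 + 1/3)*(j - 7)*(j - 2)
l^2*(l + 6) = l^3 + 6*l^2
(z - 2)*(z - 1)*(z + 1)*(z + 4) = z^4 + 2*z^3 - 9*z^2 - 2*z + 8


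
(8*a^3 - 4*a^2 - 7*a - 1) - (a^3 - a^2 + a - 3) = 7*a^3 - 3*a^2 - 8*a + 2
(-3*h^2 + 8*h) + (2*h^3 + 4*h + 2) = 2*h^3 - 3*h^2 + 12*h + 2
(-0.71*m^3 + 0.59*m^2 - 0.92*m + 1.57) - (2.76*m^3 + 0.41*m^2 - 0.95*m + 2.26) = -3.47*m^3 + 0.18*m^2 + 0.0299999999999999*m - 0.69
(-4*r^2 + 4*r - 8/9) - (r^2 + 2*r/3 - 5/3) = -5*r^2 + 10*r/3 + 7/9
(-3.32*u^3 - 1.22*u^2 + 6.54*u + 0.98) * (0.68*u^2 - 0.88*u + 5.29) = -2.2576*u^5 + 2.092*u^4 - 12.042*u^3 - 11.5426*u^2 + 33.7342*u + 5.1842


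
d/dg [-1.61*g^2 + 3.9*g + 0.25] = 3.9 - 3.22*g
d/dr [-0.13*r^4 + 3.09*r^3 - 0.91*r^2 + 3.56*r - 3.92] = -0.52*r^3 + 9.27*r^2 - 1.82*r + 3.56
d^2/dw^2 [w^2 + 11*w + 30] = 2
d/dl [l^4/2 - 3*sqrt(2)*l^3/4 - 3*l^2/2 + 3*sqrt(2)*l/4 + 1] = 2*l^3 - 9*sqrt(2)*l^2/4 - 3*l + 3*sqrt(2)/4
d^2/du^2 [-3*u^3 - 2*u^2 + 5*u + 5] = -18*u - 4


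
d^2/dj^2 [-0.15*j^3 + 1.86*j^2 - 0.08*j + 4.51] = 3.72 - 0.9*j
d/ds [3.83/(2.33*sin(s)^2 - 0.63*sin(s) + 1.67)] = (2.4129 - 17.8478*sin(s))*cos(s)/(2.33*sin(s)^2 - 0.63*sin(s) + 1.67)^2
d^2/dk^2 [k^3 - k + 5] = 6*k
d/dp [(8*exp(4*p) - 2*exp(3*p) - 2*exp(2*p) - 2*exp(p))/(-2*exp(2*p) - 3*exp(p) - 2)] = (-32*exp(5*p) - 68*exp(4*p) - 52*exp(3*p) + 14*exp(2*p) + 8*exp(p) + 4)*exp(p)/(4*exp(4*p) + 12*exp(3*p) + 17*exp(2*p) + 12*exp(p) + 4)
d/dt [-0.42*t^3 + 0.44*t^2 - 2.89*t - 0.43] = -1.26*t^2 + 0.88*t - 2.89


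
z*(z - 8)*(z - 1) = z^3 - 9*z^2 + 8*z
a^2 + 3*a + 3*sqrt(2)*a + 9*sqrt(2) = (a + 3)*(a + 3*sqrt(2))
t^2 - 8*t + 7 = (t - 7)*(t - 1)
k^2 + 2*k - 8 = (k - 2)*(k + 4)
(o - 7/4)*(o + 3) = o^2 + 5*o/4 - 21/4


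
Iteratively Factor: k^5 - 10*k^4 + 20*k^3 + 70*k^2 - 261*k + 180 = (k + 3)*(k^4 - 13*k^3 + 59*k^2 - 107*k + 60) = (k - 3)*(k + 3)*(k^3 - 10*k^2 + 29*k - 20) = (k - 3)*(k - 1)*(k + 3)*(k^2 - 9*k + 20) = (k - 4)*(k - 3)*(k - 1)*(k + 3)*(k - 5)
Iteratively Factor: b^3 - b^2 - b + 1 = (b + 1)*(b^2 - 2*b + 1) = (b - 1)*(b + 1)*(b - 1)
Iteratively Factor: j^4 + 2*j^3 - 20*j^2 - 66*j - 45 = (j + 1)*(j^3 + j^2 - 21*j - 45) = (j + 1)*(j + 3)*(j^2 - 2*j - 15) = (j + 1)*(j + 3)^2*(j - 5)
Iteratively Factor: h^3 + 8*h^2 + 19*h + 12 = (h + 3)*(h^2 + 5*h + 4) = (h + 1)*(h + 3)*(h + 4)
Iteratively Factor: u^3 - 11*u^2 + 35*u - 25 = (u - 5)*(u^2 - 6*u + 5) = (u - 5)*(u - 1)*(u - 5)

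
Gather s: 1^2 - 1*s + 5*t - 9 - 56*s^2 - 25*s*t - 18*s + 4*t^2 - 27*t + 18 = -56*s^2 + s*(-25*t - 19) + 4*t^2 - 22*t + 10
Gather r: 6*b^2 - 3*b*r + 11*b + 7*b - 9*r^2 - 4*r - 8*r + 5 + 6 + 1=6*b^2 + 18*b - 9*r^2 + r*(-3*b - 12) + 12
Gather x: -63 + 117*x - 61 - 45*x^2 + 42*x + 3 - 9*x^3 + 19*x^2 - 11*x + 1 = -9*x^3 - 26*x^2 + 148*x - 120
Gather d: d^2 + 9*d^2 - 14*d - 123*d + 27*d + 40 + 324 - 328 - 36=10*d^2 - 110*d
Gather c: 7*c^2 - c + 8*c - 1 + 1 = 7*c^2 + 7*c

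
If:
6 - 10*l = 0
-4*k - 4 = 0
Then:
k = -1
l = 3/5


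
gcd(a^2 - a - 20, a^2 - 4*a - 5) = a - 5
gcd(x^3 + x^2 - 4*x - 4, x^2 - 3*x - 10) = x + 2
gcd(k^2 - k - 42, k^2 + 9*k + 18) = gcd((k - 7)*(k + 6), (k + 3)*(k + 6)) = k + 6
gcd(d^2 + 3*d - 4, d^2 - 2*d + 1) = d - 1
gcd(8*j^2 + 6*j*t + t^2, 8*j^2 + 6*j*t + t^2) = 8*j^2 + 6*j*t + t^2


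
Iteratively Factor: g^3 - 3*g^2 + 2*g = (g - 1)*(g^2 - 2*g) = (g - 2)*(g - 1)*(g)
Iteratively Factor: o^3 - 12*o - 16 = (o + 2)*(o^2 - 2*o - 8) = (o + 2)^2*(o - 4)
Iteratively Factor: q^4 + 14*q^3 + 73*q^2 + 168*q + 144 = (q + 3)*(q^3 + 11*q^2 + 40*q + 48) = (q + 3)*(q + 4)*(q^2 + 7*q + 12) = (q + 3)*(q + 4)^2*(q + 3)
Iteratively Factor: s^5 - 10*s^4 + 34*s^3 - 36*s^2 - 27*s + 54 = (s - 2)*(s^4 - 8*s^3 + 18*s^2 - 27) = (s - 3)*(s - 2)*(s^3 - 5*s^2 + 3*s + 9) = (s - 3)*(s - 2)*(s + 1)*(s^2 - 6*s + 9) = (s - 3)^2*(s - 2)*(s + 1)*(s - 3)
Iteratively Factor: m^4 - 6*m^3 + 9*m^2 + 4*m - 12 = (m - 3)*(m^3 - 3*m^2 + 4) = (m - 3)*(m - 2)*(m^2 - m - 2) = (m - 3)*(m - 2)^2*(m + 1)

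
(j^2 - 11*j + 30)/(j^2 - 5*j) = (j - 6)/j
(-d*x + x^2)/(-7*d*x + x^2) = (d - x)/(7*d - x)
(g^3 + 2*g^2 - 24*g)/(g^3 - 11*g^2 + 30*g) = (g^2 + 2*g - 24)/(g^2 - 11*g + 30)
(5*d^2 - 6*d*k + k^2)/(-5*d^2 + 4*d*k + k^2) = (-5*d + k)/(5*d + k)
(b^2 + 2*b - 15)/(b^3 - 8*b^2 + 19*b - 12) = (b + 5)/(b^2 - 5*b + 4)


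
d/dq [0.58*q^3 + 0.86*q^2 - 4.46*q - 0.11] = 1.74*q^2 + 1.72*q - 4.46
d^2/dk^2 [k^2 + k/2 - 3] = 2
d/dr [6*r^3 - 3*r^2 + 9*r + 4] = 18*r^2 - 6*r + 9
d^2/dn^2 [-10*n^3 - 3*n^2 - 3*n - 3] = -60*n - 6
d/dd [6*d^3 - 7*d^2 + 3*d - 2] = 18*d^2 - 14*d + 3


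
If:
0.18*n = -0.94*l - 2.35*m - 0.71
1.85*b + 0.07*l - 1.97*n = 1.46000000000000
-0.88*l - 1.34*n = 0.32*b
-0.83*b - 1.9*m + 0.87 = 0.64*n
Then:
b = 1.02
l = -0.66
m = -0.05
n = 0.19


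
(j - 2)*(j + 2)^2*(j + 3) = j^4 + 5*j^3 + 2*j^2 - 20*j - 24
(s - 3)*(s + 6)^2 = s^3 + 9*s^2 - 108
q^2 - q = q*(q - 1)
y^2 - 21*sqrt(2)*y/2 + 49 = (y - 7*sqrt(2))*(y - 7*sqrt(2)/2)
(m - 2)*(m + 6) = m^2 + 4*m - 12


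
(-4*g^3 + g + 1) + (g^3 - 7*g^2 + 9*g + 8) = -3*g^3 - 7*g^2 + 10*g + 9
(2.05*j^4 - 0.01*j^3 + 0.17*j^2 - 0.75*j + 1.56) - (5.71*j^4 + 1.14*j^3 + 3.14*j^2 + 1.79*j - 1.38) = -3.66*j^4 - 1.15*j^3 - 2.97*j^2 - 2.54*j + 2.94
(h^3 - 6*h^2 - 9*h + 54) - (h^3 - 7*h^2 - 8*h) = h^2 - h + 54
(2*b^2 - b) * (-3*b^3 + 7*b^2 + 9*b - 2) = -6*b^5 + 17*b^4 + 11*b^3 - 13*b^2 + 2*b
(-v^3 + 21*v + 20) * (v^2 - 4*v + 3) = -v^5 + 4*v^4 + 18*v^3 - 64*v^2 - 17*v + 60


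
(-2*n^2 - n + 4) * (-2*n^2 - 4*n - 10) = 4*n^4 + 10*n^3 + 16*n^2 - 6*n - 40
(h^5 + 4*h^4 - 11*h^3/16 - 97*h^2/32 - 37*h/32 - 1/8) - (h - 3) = h^5 + 4*h^4 - 11*h^3/16 - 97*h^2/32 - 69*h/32 + 23/8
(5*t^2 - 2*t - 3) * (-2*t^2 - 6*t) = -10*t^4 - 26*t^3 + 18*t^2 + 18*t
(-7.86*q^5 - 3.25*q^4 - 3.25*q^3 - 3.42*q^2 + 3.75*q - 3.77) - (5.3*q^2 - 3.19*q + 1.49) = -7.86*q^5 - 3.25*q^4 - 3.25*q^3 - 8.72*q^2 + 6.94*q - 5.26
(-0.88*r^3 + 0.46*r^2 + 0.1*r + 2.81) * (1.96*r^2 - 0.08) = -1.7248*r^5 + 0.9016*r^4 + 0.2664*r^3 + 5.4708*r^2 - 0.008*r - 0.2248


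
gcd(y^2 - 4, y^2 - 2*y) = y - 2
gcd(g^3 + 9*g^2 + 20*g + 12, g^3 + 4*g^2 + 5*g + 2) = g^2 + 3*g + 2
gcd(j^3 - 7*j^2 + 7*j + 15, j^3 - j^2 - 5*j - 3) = j^2 - 2*j - 3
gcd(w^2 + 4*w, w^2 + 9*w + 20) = w + 4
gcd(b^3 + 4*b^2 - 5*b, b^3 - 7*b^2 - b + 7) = b - 1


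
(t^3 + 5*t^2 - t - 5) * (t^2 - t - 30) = t^5 + 4*t^4 - 36*t^3 - 154*t^2 + 35*t + 150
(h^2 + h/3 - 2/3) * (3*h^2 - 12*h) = 3*h^4 - 11*h^3 - 6*h^2 + 8*h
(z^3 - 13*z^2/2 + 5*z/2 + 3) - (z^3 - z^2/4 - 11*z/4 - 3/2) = -25*z^2/4 + 21*z/4 + 9/2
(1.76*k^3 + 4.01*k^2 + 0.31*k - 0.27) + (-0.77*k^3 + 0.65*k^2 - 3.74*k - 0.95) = 0.99*k^3 + 4.66*k^2 - 3.43*k - 1.22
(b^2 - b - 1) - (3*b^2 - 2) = -2*b^2 - b + 1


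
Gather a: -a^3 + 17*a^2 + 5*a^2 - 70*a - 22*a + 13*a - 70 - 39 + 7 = -a^3 + 22*a^2 - 79*a - 102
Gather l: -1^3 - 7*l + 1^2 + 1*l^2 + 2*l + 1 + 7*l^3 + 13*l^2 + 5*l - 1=7*l^3 + 14*l^2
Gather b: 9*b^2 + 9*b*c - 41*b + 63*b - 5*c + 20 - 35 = 9*b^2 + b*(9*c + 22) - 5*c - 15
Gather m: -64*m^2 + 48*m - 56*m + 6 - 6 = -64*m^2 - 8*m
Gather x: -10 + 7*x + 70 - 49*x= 60 - 42*x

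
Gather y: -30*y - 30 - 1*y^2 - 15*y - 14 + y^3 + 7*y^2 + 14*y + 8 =y^3 + 6*y^2 - 31*y - 36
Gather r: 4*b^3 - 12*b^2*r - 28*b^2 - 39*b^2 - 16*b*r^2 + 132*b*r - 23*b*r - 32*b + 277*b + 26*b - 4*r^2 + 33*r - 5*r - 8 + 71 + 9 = 4*b^3 - 67*b^2 + 271*b + r^2*(-16*b - 4) + r*(-12*b^2 + 109*b + 28) + 72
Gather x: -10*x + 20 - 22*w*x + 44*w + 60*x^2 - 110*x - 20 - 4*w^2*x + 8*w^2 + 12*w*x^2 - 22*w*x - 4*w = 8*w^2 + 40*w + x^2*(12*w + 60) + x*(-4*w^2 - 44*w - 120)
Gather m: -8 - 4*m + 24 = 16 - 4*m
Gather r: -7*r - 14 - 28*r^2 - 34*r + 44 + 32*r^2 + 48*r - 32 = 4*r^2 + 7*r - 2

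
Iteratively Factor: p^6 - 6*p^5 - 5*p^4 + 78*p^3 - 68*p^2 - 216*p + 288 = (p + 3)*(p^5 - 9*p^4 + 22*p^3 + 12*p^2 - 104*p + 96) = (p - 2)*(p + 3)*(p^4 - 7*p^3 + 8*p^2 + 28*p - 48) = (p - 2)^2*(p + 3)*(p^3 - 5*p^2 - 2*p + 24) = (p - 4)*(p - 2)^2*(p + 3)*(p^2 - p - 6) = (p - 4)*(p - 2)^2*(p + 2)*(p + 3)*(p - 3)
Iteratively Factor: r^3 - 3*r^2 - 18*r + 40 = (r - 5)*(r^2 + 2*r - 8) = (r - 5)*(r + 4)*(r - 2)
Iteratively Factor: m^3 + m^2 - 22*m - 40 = (m - 5)*(m^2 + 6*m + 8) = (m - 5)*(m + 2)*(m + 4)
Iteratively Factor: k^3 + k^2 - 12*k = (k - 3)*(k^2 + 4*k) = k*(k - 3)*(k + 4)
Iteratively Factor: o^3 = (o)*(o^2) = o^2*(o)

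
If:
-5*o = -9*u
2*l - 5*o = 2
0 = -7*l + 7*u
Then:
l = -2/7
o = -18/35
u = -2/7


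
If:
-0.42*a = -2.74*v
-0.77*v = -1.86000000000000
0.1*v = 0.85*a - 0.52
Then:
No Solution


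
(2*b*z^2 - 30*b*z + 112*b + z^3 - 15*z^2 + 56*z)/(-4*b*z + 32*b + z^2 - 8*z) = (2*b*z - 14*b + z^2 - 7*z)/(-4*b + z)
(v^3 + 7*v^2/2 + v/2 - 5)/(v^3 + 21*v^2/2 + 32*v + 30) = (v - 1)/(v + 6)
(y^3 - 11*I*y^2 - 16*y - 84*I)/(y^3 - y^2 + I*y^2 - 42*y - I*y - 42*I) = (y^3 - 11*I*y^2 - 16*y - 84*I)/(y^3 + y^2*(-1 + I) - y*(42 + I) - 42*I)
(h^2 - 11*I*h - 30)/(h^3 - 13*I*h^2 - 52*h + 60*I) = 1/(h - 2*I)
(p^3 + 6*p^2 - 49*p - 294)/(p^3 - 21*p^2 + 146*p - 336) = (p^2 + 13*p + 42)/(p^2 - 14*p + 48)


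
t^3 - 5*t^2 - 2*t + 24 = (t - 4)*(t - 3)*(t + 2)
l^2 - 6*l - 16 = (l - 8)*(l + 2)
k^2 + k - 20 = (k - 4)*(k + 5)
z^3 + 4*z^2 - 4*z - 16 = (z - 2)*(z + 2)*(z + 4)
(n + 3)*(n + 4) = n^2 + 7*n + 12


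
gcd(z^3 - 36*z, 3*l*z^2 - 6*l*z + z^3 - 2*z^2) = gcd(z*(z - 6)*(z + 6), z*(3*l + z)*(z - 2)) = z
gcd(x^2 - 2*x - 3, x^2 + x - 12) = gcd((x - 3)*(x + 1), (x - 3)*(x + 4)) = x - 3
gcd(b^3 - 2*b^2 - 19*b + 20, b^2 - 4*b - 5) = b - 5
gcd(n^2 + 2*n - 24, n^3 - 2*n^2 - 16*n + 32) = n - 4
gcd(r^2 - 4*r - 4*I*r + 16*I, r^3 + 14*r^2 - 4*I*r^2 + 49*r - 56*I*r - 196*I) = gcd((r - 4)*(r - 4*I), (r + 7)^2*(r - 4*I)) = r - 4*I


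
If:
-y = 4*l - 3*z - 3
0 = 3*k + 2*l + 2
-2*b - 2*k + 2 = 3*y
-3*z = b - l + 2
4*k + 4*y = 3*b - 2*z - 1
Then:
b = 135/587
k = -370/587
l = -32/587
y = 548/587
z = -447/587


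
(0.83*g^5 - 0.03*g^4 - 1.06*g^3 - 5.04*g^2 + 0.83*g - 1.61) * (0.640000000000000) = 0.5312*g^5 - 0.0192*g^4 - 0.6784*g^3 - 3.2256*g^2 + 0.5312*g - 1.0304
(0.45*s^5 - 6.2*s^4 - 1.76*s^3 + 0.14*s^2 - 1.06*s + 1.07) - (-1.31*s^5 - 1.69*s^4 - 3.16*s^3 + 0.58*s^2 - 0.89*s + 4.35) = 1.76*s^5 - 4.51*s^4 + 1.4*s^3 - 0.44*s^2 - 0.17*s - 3.28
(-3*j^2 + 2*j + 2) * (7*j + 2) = -21*j^3 + 8*j^2 + 18*j + 4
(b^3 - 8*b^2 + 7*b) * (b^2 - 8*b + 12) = b^5 - 16*b^4 + 83*b^3 - 152*b^2 + 84*b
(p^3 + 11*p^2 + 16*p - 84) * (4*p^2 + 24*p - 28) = 4*p^5 + 68*p^4 + 300*p^3 - 260*p^2 - 2464*p + 2352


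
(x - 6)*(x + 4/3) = x^2 - 14*x/3 - 8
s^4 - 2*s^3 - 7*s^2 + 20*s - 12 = (s - 2)^2*(s - 1)*(s + 3)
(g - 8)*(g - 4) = g^2 - 12*g + 32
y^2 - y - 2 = (y - 2)*(y + 1)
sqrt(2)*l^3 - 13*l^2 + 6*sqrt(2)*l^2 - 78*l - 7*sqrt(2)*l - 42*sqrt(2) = (l + 6)*(l - 7*sqrt(2))*(sqrt(2)*l + 1)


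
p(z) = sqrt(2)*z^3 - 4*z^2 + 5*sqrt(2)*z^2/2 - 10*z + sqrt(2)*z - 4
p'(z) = 3*sqrt(2)*z^2 - 8*z + 5*sqrt(2)*z - 10 + sqrt(2)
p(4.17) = 54.67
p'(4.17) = 61.32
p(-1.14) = 3.09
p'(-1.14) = -2.01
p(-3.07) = -22.94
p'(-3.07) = 34.25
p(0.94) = -11.31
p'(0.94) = -5.71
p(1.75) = -12.87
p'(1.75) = 2.78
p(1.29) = -12.81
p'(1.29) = -2.72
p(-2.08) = -0.88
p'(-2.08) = 11.70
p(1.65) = -13.08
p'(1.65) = 1.43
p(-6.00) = -274.68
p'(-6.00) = 149.72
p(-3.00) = -20.61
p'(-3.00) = 32.38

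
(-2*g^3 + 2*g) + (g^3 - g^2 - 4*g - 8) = -g^3 - g^2 - 2*g - 8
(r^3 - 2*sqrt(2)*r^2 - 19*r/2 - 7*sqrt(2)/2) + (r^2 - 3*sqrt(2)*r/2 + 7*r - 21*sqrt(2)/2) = r^3 - 2*sqrt(2)*r^2 + r^2 - 5*r/2 - 3*sqrt(2)*r/2 - 14*sqrt(2)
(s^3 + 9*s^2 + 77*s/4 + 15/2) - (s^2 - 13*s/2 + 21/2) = s^3 + 8*s^2 + 103*s/4 - 3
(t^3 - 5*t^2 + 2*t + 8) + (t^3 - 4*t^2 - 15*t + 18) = 2*t^3 - 9*t^2 - 13*t + 26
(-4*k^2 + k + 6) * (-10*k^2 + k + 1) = 40*k^4 - 14*k^3 - 63*k^2 + 7*k + 6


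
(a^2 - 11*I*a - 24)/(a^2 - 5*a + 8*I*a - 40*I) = (a^2 - 11*I*a - 24)/(a^2 + a*(-5 + 8*I) - 40*I)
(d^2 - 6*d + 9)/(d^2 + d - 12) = (d - 3)/(d + 4)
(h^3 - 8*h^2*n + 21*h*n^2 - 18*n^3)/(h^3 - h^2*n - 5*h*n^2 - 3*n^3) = (h^2 - 5*h*n + 6*n^2)/(h^2 + 2*h*n + n^2)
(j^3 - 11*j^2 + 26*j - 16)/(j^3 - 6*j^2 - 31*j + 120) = (j^2 - 3*j + 2)/(j^2 + 2*j - 15)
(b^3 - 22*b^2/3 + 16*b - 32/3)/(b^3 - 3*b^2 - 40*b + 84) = (b^2 - 16*b/3 + 16/3)/(b^2 - b - 42)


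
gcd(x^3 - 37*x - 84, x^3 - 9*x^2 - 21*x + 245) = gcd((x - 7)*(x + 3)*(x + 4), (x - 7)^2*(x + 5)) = x - 7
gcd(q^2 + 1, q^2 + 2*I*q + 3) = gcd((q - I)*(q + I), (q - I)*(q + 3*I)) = q - I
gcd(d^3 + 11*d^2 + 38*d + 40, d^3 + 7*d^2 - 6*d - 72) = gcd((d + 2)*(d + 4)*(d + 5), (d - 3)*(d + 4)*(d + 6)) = d + 4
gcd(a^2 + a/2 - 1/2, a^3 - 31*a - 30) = a + 1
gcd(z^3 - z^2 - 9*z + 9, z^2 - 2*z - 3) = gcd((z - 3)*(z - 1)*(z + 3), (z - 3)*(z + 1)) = z - 3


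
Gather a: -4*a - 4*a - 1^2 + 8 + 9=16 - 8*a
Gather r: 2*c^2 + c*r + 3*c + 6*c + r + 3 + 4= 2*c^2 + 9*c + r*(c + 1) + 7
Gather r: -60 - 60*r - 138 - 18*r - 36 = -78*r - 234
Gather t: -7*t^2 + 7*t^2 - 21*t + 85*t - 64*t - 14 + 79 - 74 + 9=0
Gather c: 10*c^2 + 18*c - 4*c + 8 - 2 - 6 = 10*c^2 + 14*c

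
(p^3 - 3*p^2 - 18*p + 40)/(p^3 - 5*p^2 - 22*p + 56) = (p - 5)/(p - 7)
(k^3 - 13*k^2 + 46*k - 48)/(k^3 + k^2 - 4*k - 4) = (k^2 - 11*k + 24)/(k^2 + 3*k + 2)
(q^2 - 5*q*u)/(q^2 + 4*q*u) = (q - 5*u)/(q + 4*u)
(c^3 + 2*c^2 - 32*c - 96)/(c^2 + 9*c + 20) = (c^2 - 2*c - 24)/(c + 5)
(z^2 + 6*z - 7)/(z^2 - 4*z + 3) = (z + 7)/(z - 3)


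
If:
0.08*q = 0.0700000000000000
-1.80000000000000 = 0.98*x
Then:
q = 0.88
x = -1.84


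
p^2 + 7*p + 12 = (p + 3)*(p + 4)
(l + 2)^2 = l^2 + 4*l + 4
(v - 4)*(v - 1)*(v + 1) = v^3 - 4*v^2 - v + 4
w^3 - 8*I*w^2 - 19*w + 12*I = (w - 4*I)*(w - 3*I)*(w - I)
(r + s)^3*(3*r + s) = 3*r^4 + 10*r^3*s + 12*r^2*s^2 + 6*r*s^3 + s^4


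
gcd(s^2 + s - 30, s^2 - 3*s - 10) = s - 5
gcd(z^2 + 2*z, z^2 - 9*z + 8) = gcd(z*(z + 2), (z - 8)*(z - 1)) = 1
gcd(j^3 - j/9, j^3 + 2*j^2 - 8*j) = j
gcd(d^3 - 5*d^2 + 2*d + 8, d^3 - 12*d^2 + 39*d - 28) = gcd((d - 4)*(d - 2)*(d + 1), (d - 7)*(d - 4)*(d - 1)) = d - 4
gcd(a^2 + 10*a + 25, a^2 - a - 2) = 1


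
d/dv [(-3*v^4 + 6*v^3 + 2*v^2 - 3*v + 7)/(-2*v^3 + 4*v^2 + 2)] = (3*v^6 - 12*v^5 + 14*v^4 - 18*v^3 + 45*v^2 - 24*v - 3)/(2*(v^6 - 4*v^5 + 4*v^4 - 2*v^3 + 4*v^2 + 1))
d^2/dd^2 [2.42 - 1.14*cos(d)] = 1.14*cos(d)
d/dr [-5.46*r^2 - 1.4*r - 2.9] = -10.92*r - 1.4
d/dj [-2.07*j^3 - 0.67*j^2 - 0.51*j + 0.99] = -6.21*j^2 - 1.34*j - 0.51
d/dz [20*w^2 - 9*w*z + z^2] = -9*w + 2*z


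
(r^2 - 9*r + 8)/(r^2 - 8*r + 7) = (r - 8)/(r - 7)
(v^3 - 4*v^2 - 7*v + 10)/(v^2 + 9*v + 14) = (v^2 - 6*v + 5)/(v + 7)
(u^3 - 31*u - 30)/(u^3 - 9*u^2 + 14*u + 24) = (u + 5)/(u - 4)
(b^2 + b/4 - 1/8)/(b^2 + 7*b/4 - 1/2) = (b + 1/2)/(b + 2)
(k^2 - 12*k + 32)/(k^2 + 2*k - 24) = (k - 8)/(k + 6)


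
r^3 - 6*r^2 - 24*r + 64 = (r - 8)*(r - 2)*(r + 4)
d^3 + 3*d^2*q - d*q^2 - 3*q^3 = (d - q)*(d + q)*(d + 3*q)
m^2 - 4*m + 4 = (m - 2)^2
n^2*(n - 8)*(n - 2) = n^4 - 10*n^3 + 16*n^2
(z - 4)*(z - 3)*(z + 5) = z^3 - 2*z^2 - 23*z + 60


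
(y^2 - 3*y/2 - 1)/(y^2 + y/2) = (y - 2)/y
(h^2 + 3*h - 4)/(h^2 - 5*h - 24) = (-h^2 - 3*h + 4)/(-h^2 + 5*h + 24)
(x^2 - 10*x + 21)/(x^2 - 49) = (x - 3)/(x + 7)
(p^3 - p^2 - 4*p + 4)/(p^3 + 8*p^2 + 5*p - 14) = (p - 2)/(p + 7)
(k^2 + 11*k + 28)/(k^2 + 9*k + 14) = (k + 4)/(k + 2)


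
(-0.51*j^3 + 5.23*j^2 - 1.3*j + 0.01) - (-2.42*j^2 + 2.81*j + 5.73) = -0.51*j^3 + 7.65*j^2 - 4.11*j - 5.72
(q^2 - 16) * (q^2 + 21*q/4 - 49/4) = q^4 + 21*q^3/4 - 113*q^2/4 - 84*q + 196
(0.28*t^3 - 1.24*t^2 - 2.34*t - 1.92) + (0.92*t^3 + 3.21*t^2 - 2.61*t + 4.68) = 1.2*t^3 + 1.97*t^2 - 4.95*t + 2.76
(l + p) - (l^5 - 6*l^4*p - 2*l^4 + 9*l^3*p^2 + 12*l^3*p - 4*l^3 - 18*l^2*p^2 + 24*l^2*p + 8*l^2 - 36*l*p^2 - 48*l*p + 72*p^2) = -l^5 + 6*l^4*p + 2*l^4 - 9*l^3*p^2 - 12*l^3*p + 4*l^3 + 18*l^2*p^2 - 24*l^2*p - 8*l^2 + 36*l*p^2 + 48*l*p + l - 72*p^2 + p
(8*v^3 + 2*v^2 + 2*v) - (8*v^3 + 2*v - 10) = 2*v^2 + 10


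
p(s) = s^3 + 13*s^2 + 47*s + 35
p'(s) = 3*s^2 + 26*s + 47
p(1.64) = 151.46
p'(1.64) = 97.71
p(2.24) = 216.75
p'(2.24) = 120.29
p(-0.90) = 2.50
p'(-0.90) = 26.03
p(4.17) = 529.56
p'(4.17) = 207.59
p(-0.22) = 25.28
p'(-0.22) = 41.43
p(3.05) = 327.66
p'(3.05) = 154.21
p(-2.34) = -16.61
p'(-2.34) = 2.59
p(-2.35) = -16.64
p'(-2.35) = 2.47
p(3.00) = 320.00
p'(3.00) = 152.00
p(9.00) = 2240.00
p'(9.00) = 524.00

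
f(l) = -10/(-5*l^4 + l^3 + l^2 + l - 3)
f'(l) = -10*(20*l^3 - 3*l^2 - 2*l - 1)/(-5*l^4 + l^3 + l^2 + l - 3)^2 = 10*(-20*l^3 + 3*l^2 + 2*l + 1)/(-5*l^4 + l^3 + l^2 + l - 3)^2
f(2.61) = 0.05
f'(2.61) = -0.08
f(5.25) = 0.00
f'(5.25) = -0.00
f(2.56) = 0.05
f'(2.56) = -0.08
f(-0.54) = 2.61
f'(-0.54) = 2.69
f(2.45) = 0.06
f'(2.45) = -0.11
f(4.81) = 0.00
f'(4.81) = -0.00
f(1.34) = 0.74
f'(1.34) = -2.12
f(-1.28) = 0.55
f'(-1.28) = 1.37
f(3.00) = 0.03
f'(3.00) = -0.04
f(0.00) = 3.33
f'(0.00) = 1.11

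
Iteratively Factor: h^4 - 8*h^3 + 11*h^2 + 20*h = (h - 5)*(h^3 - 3*h^2 - 4*h) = (h - 5)*(h - 4)*(h^2 + h) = (h - 5)*(h - 4)*(h + 1)*(h)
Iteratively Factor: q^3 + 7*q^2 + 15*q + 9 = (q + 3)*(q^2 + 4*q + 3) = (q + 1)*(q + 3)*(q + 3)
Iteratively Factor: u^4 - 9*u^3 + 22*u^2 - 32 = (u - 4)*(u^3 - 5*u^2 + 2*u + 8) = (u - 4)*(u - 2)*(u^2 - 3*u - 4) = (u - 4)*(u - 2)*(u + 1)*(u - 4)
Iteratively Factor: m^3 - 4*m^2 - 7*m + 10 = (m - 1)*(m^2 - 3*m - 10) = (m - 1)*(m + 2)*(m - 5)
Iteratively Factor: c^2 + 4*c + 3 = (c + 3)*(c + 1)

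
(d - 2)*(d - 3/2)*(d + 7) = d^3 + 7*d^2/2 - 43*d/2 + 21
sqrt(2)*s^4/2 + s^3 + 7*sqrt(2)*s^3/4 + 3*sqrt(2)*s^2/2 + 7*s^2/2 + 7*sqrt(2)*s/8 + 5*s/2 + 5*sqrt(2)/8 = (s + 1)*(s + 5/2)*(s + sqrt(2)/2)*(sqrt(2)*s/2 + 1/2)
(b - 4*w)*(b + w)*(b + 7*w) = b^3 + 4*b^2*w - 25*b*w^2 - 28*w^3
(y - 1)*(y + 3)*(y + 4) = y^3 + 6*y^2 + 5*y - 12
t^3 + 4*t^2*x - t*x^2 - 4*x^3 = (t - x)*(t + x)*(t + 4*x)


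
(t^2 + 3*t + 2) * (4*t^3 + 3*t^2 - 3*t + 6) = 4*t^5 + 15*t^4 + 14*t^3 + 3*t^2 + 12*t + 12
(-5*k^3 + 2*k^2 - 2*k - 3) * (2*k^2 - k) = -10*k^5 + 9*k^4 - 6*k^3 - 4*k^2 + 3*k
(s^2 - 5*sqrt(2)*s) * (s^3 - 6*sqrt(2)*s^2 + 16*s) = s^5 - 11*sqrt(2)*s^4 + 76*s^3 - 80*sqrt(2)*s^2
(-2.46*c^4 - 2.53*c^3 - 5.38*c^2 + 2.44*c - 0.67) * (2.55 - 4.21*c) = 10.3566*c^5 + 4.3783*c^4 + 16.1983*c^3 - 23.9914*c^2 + 9.0427*c - 1.7085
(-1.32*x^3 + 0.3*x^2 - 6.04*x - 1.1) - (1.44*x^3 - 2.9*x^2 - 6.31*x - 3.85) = -2.76*x^3 + 3.2*x^2 + 0.27*x + 2.75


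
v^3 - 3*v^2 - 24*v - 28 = (v - 7)*(v + 2)^2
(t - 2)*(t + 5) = t^2 + 3*t - 10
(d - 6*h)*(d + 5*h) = d^2 - d*h - 30*h^2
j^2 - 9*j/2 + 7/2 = (j - 7/2)*(j - 1)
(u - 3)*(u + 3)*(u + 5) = u^3 + 5*u^2 - 9*u - 45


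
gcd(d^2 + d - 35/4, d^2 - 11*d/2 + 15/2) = d - 5/2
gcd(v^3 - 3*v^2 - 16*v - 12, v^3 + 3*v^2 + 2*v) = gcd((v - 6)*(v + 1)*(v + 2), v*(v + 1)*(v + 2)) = v^2 + 3*v + 2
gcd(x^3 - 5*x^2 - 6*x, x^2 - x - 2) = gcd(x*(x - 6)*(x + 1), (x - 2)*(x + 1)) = x + 1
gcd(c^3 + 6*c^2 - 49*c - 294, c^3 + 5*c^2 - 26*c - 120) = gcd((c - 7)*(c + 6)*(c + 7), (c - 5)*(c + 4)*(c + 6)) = c + 6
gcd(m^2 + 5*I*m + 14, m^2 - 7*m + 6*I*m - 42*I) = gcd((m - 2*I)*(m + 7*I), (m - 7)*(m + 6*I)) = 1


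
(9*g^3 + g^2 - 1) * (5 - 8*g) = -72*g^4 + 37*g^3 + 5*g^2 + 8*g - 5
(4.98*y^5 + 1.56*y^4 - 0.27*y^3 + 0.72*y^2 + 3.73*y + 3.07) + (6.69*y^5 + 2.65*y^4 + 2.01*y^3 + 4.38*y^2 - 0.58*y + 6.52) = 11.67*y^5 + 4.21*y^4 + 1.74*y^3 + 5.1*y^2 + 3.15*y + 9.59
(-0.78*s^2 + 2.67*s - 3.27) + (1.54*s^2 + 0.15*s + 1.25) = 0.76*s^2 + 2.82*s - 2.02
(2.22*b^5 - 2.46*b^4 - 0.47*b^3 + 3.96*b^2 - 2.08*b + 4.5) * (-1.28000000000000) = -2.8416*b^5 + 3.1488*b^4 + 0.6016*b^3 - 5.0688*b^2 + 2.6624*b - 5.76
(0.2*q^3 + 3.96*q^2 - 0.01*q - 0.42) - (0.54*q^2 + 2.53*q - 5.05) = 0.2*q^3 + 3.42*q^2 - 2.54*q + 4.63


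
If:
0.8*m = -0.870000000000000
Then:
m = -1.09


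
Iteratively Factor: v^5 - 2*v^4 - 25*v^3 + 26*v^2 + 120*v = (v + 2)*(v^4 - 4*v^3 - 17*v^2 + 60*v) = (v + 2)*(v + 4)*(v^3 - 8*v^2 + 15*v) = v*(v + 2)*(v + 4)*(v^2 - 8*v + 15) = v*(v - 5)*(v + 2)*(v + 4)*(v - 3)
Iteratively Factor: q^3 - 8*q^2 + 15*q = (q)*(q^2 - 8*q + 15) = q*(q - 5)*(q - 3)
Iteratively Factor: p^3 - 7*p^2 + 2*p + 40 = (p - 5)*(p^2 - 2*p - 8) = (p - 5)*(p - 4)*(p + 2)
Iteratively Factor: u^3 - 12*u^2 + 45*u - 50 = (u - 5)*(u^2 - 7*u + 10) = (u - 5)^2*(u - 2)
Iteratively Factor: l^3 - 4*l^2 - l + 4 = (l - 4)*(l^2 - 1) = (l - 4)*(l - 1)*(l + 1)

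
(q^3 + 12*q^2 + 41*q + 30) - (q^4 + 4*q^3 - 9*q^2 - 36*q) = -q^4 - 3*q^3 + 21*q^2 + 77*q + 30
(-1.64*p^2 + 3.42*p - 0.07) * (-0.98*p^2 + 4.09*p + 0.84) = 1.6072*p^4 - 10.0592*p^3 + 12.6788*p^2 + 2.5865*p - 0.0588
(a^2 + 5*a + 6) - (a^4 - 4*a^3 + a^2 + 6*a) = -a^4 + 4*a^3 - a + 6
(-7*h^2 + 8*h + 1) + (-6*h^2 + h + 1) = -13*h^2 + 9*h + 2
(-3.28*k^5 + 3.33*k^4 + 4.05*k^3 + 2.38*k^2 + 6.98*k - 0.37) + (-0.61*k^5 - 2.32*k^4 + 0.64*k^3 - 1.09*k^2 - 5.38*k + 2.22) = -3.89*k^5 + 1.01*k^4 + 4.69*k^3 + 1.29*k^2 + 1.6*k + 1.85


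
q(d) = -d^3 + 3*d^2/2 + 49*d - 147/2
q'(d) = -3*d^2 + 3*d + 49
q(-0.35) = -90.42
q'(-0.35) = 47.58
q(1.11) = -18.63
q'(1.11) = 48.63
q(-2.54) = -171.90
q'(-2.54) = 22.03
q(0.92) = -27.93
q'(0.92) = 49.22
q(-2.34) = -167.13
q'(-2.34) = 25.55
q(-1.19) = -128.00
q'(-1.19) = 41.18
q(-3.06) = -180.74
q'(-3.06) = 11.73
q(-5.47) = -132.98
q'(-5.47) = -57.17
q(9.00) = -240.00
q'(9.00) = -167.00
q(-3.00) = -180.00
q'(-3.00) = 13.00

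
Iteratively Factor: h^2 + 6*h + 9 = (h + 3)*(h + 3)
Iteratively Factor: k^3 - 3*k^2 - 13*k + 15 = (k + 3)*(k^2 - 6*k + 5) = (k - 5)*(k + 3)*(k - 1)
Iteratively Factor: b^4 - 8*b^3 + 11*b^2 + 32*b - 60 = (b - 2)*(b^3 - 6*b^2 - b + 30) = (b - 5)*(b - 2)*(b^2 - b - 6) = (b - 5)*(b - 2)*(b + 2)*(b - 3)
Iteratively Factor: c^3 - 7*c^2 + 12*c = (c - 3)*(c^2 - 4*c) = (c - 4)*(c - 3)*(c)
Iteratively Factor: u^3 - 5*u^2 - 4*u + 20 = (u - 5)*(u^2 - 4) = (u - 5)*(u + 2)*(u - 2)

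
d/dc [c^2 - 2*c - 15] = 2*c - 2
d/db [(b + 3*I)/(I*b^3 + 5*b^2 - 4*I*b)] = 2*(I*b^3 - 2*b^2 + 15*I*b + 6)/(b^2*(b^4 - 10*I*b^3 - 33*b^2 + 40*I*b + 16))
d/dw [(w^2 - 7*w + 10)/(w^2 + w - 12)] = 2*(4*w^2 - 22*w + 37)/(w^4 + 2*w^3 - 23*w^2 - 24*w + 144)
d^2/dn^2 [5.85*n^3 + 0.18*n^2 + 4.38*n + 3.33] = 35.1*n + 0.36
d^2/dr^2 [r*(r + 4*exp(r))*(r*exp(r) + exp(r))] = (r^3 + 16*r^2*exp(r) + 7*r^2 + 48*r*exp(r) + 10*r + 24*exp(r) + 2)*exp(r)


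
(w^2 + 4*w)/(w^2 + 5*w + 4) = w/(w + 1)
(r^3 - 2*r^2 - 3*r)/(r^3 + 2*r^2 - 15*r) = (r + 1)/(r + 5)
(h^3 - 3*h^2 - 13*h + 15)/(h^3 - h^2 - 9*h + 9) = (h - 5)/(h - 3)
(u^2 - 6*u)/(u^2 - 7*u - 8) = u*(6 - u)/(-u^2 + 7*u + 8)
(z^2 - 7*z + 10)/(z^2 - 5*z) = (z - 2)/z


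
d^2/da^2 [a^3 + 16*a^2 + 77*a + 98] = 6*a + 32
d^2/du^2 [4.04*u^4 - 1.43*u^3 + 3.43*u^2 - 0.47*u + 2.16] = 48.48*u^2 - 8.58*u + 6.86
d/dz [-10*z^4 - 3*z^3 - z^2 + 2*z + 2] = -40*z^3 - 9*z^2 - 2*z + 2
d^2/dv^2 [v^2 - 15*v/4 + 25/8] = 2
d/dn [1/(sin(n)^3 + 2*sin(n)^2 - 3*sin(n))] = (-4/tan(n) + 3*cos(n)^3/sin(n)^2)/((sin(n) - 1)^2*(sin(n) + 3)^2)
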